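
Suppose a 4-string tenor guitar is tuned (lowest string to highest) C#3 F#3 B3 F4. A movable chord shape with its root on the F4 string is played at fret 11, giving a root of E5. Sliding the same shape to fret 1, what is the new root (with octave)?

Moving from fret 11 to fret 1 shifts the root by -10 semitones.
E5 down 10 semitones is F#4.

F#4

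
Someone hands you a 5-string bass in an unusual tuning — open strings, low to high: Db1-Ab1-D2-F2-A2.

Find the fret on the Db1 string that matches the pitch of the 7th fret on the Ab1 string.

14

Fret 7 on Ab1 is MIDI 32 + 7 = 39 (Eb2). On the Db1 string (open MIDI 25), that pitch is 39 − 25 = fret 14.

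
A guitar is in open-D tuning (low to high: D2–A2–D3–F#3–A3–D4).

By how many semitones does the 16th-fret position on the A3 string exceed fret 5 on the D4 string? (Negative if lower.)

6 semitones

A3 at fret 16 → C#5 (MIDI 73); D4 at fret 5 → G4 (MIDI 67).
73 − 67 = 6, so the two pitches are 6 semitones apart.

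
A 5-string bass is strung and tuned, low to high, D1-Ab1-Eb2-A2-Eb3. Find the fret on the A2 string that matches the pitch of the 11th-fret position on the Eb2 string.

5

Eb2 at fret 11 is Eb2 + 11 semitones = D3.
The open A2 string is 6 semitones above the open Eb2, so the same pitch on the A2 string lies at fret 11 − 6 = 5.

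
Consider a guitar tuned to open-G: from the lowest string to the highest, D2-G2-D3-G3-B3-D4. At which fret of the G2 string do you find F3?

F3 is 10 semitones above the open G2 (G–G#–A–A#–…–D#–E–F), so it sits at fret 10.

10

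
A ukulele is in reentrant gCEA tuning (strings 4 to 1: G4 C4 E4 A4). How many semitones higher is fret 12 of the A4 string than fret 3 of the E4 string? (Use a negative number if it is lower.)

A4 at fret 12 → A5 (MIDI 81); E4 at fret 3 → G4 (MIDI 67).
81 − 67 = 14, so the two pitches are 14 semitones apart.

14 semitones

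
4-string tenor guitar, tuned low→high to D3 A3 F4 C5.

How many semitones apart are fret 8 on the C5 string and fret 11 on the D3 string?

19 semitones

C5 at fret 8 → Ab5 (MIDI 80); D3 at fret 11 → Db4 (MIDI 61).
80 − 61 = 19, so the two pitches are 19 semitones apart, with Ab5 the higher.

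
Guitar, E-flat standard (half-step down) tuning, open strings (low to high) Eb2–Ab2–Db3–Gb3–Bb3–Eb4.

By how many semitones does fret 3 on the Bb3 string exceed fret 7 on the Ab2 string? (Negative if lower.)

10 semitones

Bb3 at fret 3 → Db4 (MIDI 61); Ab2 at fret 7 → Eb3 (MIDI 51).
61 − 51 = 10, so the two pitches are 10 semitones apart.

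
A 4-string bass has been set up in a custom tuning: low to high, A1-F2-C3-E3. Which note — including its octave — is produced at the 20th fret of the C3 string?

The open C3 string plus 20 semitones: C–C#–D–D#–…–F#–G–G#.
The walk passes from B into C once, so the octave number goes from 3 to 4.
(Equivalently spelled Ab4.)

G#4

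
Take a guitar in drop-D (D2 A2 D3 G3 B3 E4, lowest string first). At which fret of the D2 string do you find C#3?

11

C#3 is 11 semitones above the open D2 (D–D#–E–F–…–B–C–C#), so it sits at fret 11.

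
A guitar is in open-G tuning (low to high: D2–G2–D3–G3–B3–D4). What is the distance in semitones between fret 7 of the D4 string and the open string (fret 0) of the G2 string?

26 semitones

D4 at fret 7 → A4 (MIDI 69); G2 at fret 0 → G2 (MIDI 43).
69 − 43 = 26, so the two pitches are 26 semitones apart, with A4 the higher.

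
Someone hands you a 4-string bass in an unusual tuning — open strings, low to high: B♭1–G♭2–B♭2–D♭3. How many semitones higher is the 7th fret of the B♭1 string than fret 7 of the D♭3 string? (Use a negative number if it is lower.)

-15 semitones

B♭1 at fret 7 → F2 (MIDI 41); D♭3 at fret 7 → A♭3 (MIDI 56).
41 − 56 = -15, so the two pitches are 15 semitones apart.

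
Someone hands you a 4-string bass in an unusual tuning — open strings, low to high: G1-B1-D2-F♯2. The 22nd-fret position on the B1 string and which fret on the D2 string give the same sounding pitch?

B1 at fret 22 is B1 + 22 semitones = A3.
The open D2 string is 3 semitones above the open B1, so the same pitch on the D2 string lies at fret 22 − 3 = 19.

19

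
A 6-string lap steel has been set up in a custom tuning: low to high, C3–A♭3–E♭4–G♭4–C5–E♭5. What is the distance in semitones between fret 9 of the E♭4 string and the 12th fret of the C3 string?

E♭4 at fret 9 → C5 (MIDI 72); C3 at fret 12 → C4 (MIDI 60).
72 − 60 = 12, so the two pitches are 12 semitones apart, with C5 the higher.

12 semitones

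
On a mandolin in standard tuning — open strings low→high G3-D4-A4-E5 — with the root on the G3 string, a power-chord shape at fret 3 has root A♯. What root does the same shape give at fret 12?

Moving from fret 3 to fret 12 shifts the root by 9 semitones.
A♯ up 9 semitones is G.

G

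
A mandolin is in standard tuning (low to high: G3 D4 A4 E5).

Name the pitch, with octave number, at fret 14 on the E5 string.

F♯6

The open E5 string plus 14 semitones: E–F–F#–G–…–E–F–F#.
The walk passes from B into C once, so the octave number goes from 5 to 6.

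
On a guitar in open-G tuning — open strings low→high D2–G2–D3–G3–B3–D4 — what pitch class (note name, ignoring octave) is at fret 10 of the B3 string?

Each fret is one semitone, so B3 + 10 = A.

A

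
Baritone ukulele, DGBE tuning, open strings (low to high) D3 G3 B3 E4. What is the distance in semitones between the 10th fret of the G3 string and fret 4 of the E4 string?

3 semitones

G3 at fret 10 → F4 (MIDI 65); E4 at fret 4 → G#4 (MIDI 68).
65 − 68 = -3, so the two pitches are 3 semitones apart, with G#4 the higher.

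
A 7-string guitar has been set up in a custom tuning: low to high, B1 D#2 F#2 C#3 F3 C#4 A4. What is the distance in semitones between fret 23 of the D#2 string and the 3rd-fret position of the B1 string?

D#2 at fret 23 → D4 (MIDI 62); B1 at fret 3 → D2 (MIDI 38).
62 − 38 = 24, so the two pitches are 24 semitones apart, with D4 the higher.

24 semitones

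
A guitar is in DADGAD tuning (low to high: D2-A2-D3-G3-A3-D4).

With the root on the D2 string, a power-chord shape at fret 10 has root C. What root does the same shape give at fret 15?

Moving from fret 10 to fret 15 shifts the root by 5 semitones.
C up 5 semitones is F.

F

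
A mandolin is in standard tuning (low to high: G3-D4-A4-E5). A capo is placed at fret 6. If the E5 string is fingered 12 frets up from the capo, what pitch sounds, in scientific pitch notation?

A#6

The capo raises the open E5 by 6 semitones to A#5; fretting 12 more gives E5 + 6 + 12 = E5 + 18 semitones = A#6.
(Also written Bb.)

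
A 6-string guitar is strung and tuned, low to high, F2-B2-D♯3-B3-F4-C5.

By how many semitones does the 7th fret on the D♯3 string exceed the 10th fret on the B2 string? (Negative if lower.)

1 semitone

D♯3 at fret 7 → A♯3 (MIDI 58); B2 at fret 10 → A3 (MIDI 57).
58 − 57 = 1, so the two pitches are 1 semitone apart.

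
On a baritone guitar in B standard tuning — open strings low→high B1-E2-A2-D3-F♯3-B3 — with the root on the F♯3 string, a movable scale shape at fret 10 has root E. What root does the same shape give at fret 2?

G♯

Moving from fret 10 to fret 2 shifts the root by -8 semitones.
E down 8 semitones is G♯.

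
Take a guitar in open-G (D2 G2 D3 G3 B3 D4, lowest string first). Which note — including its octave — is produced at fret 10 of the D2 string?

D2 is MIDI 38. Adding 10 gives 48, which is C3.

C3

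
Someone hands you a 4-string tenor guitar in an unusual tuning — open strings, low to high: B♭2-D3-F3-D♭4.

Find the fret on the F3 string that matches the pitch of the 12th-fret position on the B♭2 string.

B♭2 at fret 12 is B♭2 + 12 semitones = B♭3.
The open F3 string is 7 semitones above the open B♭2, so the same pitch on the F3 string lies at fret 12 − 7 = 5.

5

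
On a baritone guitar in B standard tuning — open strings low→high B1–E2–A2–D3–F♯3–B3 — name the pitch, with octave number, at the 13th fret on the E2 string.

F3

Each fret is one semitone, so E2 + 13 = F3.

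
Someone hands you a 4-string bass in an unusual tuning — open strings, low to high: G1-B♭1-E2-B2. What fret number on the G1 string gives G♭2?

G♭2 is 11 semitones above the open G1 (G–Ab–A–Bb–…–E–F–Gb), so it sits at fret 11.

11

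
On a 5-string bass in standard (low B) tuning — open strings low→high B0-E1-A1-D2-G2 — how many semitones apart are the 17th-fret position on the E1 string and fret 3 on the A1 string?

9 semitones

E1 at fret 17 → A2 (MIDI 45); A1 at fret 3 → C2 (MIDI 36).
45 − 36 = 9, so the two pitches are 9 semitones apart, with A2 the higher.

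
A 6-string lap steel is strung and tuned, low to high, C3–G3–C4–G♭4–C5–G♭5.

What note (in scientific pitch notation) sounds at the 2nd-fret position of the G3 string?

A3

Each fret is one semitone, so G3 + 2 = A3.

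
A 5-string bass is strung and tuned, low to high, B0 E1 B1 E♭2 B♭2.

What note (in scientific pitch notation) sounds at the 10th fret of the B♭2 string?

The open B♭2 string plus 10 semitones: Bb–B–C–Db–…–Gb–G–Ab.
The walk passes from B into C once, so the octave number goes from 2 to 3.

A♭3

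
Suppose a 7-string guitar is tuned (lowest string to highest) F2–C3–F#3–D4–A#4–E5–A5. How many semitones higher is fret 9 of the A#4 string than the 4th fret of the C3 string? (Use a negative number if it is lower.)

27 semitones

A#4 at fret 9 → G5 (MIDI 79); C3 at fret 4 → E3 (MIDI 52).
79 − 52 = 27, so the two pitches are 27 semitones apart.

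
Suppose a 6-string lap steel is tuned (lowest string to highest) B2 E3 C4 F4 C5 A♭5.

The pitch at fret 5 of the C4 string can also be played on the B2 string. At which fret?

C4 at fret 5 is C4 + 5 semitones = F4.
The open B2 string is 13 semitones below the open C4, so the same pitch on the B2 string lies at fret 5 + 13 = 18.

18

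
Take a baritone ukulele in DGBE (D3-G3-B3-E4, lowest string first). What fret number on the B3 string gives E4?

5

E4 is 5 semitones above the open B3 (B–C–C#–D–D#–E), so it sits at fret 5.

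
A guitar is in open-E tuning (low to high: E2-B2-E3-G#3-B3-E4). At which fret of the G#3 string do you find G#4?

G#4 is 12 semitones above the open G#3 (G#–A–A#–B–…–F#–G–G#), so it sits at fret 12.

12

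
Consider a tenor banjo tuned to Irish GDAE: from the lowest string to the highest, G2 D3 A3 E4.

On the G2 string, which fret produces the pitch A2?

2

A2 is 2 semitones above the open G2 (G–G#–A), so it sits at fret 2.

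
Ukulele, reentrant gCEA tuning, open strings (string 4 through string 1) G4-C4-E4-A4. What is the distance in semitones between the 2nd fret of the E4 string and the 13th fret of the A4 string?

E4 at fret 2 → F♯4 (MIDI 66); A4 at fret 13 → A♯5 (MIDI 82).
66 − 82 = -16, so the two pitches are 16 semitones apart, with A♯5 the higher.

16 semitones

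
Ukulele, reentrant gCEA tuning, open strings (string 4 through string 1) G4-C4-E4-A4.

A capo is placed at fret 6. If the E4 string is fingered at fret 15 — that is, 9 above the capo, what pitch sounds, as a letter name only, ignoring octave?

G

The capo raises the open E4 by 6 semitones to A#4; fretting 9 more gives E4 + 6 + 9 = E4 + 15 semitones, landing on G.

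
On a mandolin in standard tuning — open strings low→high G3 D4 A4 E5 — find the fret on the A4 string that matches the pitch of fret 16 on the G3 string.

2

G3 at fret 16 is G3 + 16 semitones = B4.
The open A4 string is 14 semitones above the open G3, so the same pitch on the A4 string lies at fret 16 − 14 = 2.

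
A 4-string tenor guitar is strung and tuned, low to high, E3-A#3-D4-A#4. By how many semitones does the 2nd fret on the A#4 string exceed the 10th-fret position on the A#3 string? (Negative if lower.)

4 semitones

A#4 at fret 2 → C5 (MIDI 72); A#3 at fret 10 → G#4 (MIDI 68).
72 − 68 = 4, so the two pitches are 4 semitones apart.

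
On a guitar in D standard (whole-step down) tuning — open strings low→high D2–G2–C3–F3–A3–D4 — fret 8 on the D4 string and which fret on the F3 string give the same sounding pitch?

17

D4 at fret 8 is D4 + 8 semitones = A#4.
The open F3 string is 9 semitones below the open D4, so the same pitch on the F3 string lies at fret 8 + 9 = 17.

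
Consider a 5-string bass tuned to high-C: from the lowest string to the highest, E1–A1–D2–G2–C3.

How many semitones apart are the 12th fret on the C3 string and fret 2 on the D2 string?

C3 at fret 12 → C4 (MIDI 60); D2 at fret 2 → E2 (MIDI 40).
60 − 40 = 20, so the two pitches are 20 semitones apart, with C4 the higher.

20 semitones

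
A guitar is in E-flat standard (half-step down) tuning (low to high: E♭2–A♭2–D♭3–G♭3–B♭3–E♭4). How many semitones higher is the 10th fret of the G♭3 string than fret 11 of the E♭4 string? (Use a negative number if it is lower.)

-10 semitones

G♭3 at fret 10 → E4 (MIDI 64); E♭4 at fret 11 → D5 (MIDI 74).
64 − 74 = -10, so the two pitches are 10 semitones apart.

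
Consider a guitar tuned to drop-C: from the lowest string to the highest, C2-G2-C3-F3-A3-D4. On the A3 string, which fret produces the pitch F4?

8

F4 is 8 semitones above the open A3 (A–A#–B–C–C#–D–D#–E–F), so it sits at fret 8.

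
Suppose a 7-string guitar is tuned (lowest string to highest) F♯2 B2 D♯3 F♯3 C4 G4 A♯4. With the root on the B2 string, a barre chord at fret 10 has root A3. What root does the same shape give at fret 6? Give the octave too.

F3

Moving from fret 10 to fret 6 shifts the root by -4 semitones.
A3 down 4 semitones is F3.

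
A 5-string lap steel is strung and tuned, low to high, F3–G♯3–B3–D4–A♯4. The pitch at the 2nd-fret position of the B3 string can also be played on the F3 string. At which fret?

B3 at fret 2 is B3 + 2 semitones = C♯4.
The open F3 string is 6 semitones below the open B3, so the same pitch on the F3 string lies at fret 2 + 6 = 8.

8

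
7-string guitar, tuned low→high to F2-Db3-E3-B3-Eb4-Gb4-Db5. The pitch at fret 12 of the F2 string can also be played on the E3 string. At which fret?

1

F2 at fret 12 is F2 + 12 semitones = F3.
The open E3 string is 11 semitones above the open F2, so the same pitch on the E3 string lies at fret 12 − 11 = 1.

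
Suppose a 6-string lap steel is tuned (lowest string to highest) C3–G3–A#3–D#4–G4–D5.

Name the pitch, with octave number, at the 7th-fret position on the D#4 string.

A#4

The open D#4 string plus 7 semitones: D#–E–F–F#–G–G#–A–A#.
No B→C boundary is crossed, so the octave stays at 4.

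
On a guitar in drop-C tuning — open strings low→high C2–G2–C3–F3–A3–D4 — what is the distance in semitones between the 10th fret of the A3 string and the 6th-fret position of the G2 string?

18 semitones

A3 at fret 10 → G4 (MIDI 67); G2 at fret 6 → C#3 (MIDI 49).
67 − 49 = 18, so the two pitches are 18 semitones apart, with G4 the higher.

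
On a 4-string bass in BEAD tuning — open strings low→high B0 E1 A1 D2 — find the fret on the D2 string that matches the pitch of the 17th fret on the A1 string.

12

A1 at fret 17 is A1 + 17 semitones = D3.
The open D2 string is 5 semitones above the open A1, so the same pitch on the D2 string lies at fret 17 − 5 = 12.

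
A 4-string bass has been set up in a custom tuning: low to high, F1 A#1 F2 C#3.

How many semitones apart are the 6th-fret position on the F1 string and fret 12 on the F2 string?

18 semitones

F1 at fret 6 → B1 (MIDI 35); F2 at fret 12 → F3 (MIDI 53).
35 − 53 = -18, so the two pitches are 18 semitones apart, with F3 the higher.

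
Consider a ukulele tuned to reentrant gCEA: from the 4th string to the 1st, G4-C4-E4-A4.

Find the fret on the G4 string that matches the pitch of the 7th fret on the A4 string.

A4 at fret 7 is A4 + 7 semitones = E5.
The open G4 string is 2 semitones below the open A4, so the same pitch on the G4 string lies at fret 7 + 2 = 9.

9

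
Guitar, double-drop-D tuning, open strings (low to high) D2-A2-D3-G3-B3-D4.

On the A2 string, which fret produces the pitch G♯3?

G♯3 is 11 semitones above the open A2 (A–A#–B–C–…–F#–G–G#), so it sits at fret 11.

11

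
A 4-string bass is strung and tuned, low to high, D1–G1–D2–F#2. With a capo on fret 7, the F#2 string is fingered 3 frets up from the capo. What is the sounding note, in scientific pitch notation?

E3

The capo raises the open F#2 by 7 semitones to C#3; fretting 3 more gives F#2 + 7 + 3 = F#2 + 10 semitones = E3.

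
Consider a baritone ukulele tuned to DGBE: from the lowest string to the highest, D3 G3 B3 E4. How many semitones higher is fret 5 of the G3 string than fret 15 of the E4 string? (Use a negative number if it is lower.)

-19 semitones

G3 at fret 5 → C4 (MIDI 60); E4 at fret 15 → G5 (MIDI 79).
60 − 79 = -19, so the two pitches are 19 semitones apart.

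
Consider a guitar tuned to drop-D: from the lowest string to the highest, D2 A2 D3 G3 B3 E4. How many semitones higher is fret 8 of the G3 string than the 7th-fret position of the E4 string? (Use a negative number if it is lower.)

-8 semitones

G3 at fret 8 → D♯4 (MIDI 63); E4 at fret 7 → B4 (MIDI 71).
63 − 71 = -8, so the two pitches are 8 semitones apart.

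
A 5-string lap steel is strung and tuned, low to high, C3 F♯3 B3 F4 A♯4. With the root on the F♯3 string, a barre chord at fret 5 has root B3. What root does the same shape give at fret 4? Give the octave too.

A♯3

Moving from fret 5 to fret 4 shifts the root by -1 semitone.
B3 down 1 semitone is A♯3.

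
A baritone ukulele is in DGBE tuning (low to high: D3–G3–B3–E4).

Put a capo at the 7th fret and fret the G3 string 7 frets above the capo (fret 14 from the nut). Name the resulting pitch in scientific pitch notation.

The capo raises the open G3 by 7 semitones to D4; fretting 7 more gives G3 + 7 + 7 = G3 + 14 semitones = A4.

A4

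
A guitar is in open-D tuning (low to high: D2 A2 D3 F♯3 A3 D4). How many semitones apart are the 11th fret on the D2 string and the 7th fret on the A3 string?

D2 at fret 11 → C♯3 (MIDI 49); A3 at fret 7 → E4 (MIDI 64).
49 − 64 = -15, so the two pitches are 15 semitones apart, with E4 the higher.

15 semitones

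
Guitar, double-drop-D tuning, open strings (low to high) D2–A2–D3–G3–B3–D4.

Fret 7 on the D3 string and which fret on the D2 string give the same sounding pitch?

Fret 7 on D3 is MIDI 50 + 7 = 57 (A3). On the D2 string (open MIDI 38), that pitch is 57 − 38 = fret 19.

19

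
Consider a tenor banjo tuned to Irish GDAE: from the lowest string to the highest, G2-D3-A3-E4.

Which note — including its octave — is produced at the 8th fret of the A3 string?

F4

A3 is MIDI 57. Adding 8 gives 65, which is F4.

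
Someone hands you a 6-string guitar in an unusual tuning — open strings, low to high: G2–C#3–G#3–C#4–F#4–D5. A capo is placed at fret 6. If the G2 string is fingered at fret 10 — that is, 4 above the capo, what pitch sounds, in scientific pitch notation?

The capo raises the open G2 by 6 semitones to C#3; fretting 4 more gives G2 + 6 + 4 = G2 + 10 semitones = F3.

F3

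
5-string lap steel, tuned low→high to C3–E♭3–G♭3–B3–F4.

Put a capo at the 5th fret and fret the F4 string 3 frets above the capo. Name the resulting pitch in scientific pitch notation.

D♭5

The capo raises the open F4 by 5 semitones to B♭4; fretting 3 more gives F4 + 5 + 3 = F4 + 8 semitones = D♭5.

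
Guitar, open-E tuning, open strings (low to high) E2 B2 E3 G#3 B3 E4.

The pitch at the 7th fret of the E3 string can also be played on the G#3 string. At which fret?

3

E3 at fret 7 is E3 + 7 semitones = B3.
The open G#3 string is 4 semitones above the open E3, so the same pitch on the G#3 string lies at fret 7 − 4 = 3.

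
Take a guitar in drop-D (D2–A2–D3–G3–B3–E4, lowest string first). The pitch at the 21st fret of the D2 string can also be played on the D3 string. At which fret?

9

D2 at fret 21 is D2 + 21 semitones = B3.
The open D3 string is 12 semitones above the open D2, so the same pitch on the D3 string lies at fret 21 − 12 = 9.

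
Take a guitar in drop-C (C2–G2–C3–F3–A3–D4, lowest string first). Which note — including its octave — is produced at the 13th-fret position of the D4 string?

Each fret is one semitone, so D4 + 13 = D♯5.
(Equivalently spelled E♭5.)

D♯5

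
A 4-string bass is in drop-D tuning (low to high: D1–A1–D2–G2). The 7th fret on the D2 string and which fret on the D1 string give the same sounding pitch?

19

Fret 7 on D2 is MIDI 38 + 7 = 45 (A2). On the D1 string (open MIDI 26), that pitch is 45 − 26 = fret 19.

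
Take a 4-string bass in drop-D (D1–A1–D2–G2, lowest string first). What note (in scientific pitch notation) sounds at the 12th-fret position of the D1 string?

Each fret is one semitone, so D1 + 12 = D2.

D2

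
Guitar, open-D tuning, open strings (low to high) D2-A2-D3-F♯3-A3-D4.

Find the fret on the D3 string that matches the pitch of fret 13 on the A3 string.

A3 at fret 13 is A3 + 13 semitones = A♯4.
The open D3 string is 7 semitones below the open A3, so the same pitch on the D3 string lies at fret 13 + 7 = 20.

20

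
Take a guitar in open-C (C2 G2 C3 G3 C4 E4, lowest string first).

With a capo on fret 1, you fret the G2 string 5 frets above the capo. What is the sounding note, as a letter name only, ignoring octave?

C#

The capo raises the open G2 by 1 semitone to G#2; fretting 5 more gives G2 + 1 + 5 = G2 + 6 semitones, landing on C#.
(Also written Db.)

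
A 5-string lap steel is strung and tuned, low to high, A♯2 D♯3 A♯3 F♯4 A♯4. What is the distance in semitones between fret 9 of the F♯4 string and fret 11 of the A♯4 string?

F♯4 at fret 9 → D♯5 (MIDI 75); A♯4 at fret 11 → A5 (MIDI 81).
75 − 81 = -6, so the two pitches are 6 semitones apart, with A5 the higher.

6 semitones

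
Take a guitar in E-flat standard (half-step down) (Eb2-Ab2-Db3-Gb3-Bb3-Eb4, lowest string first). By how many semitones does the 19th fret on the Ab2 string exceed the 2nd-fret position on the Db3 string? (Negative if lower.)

Ab2 at fret 19 → Eb4 (MIDI 63); Db3 at fret 2 → Eb3 (MIDI 51).
63 − 51 = 12, so the two pitches are 12 semitones apart.

12 semitones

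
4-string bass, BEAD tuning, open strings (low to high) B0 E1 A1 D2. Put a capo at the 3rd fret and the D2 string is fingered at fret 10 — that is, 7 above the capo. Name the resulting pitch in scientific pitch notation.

C3

The capo raises the open D2 by 3 semitones to F2; fretting 7 more gives D2 + 3 + 7 = D2 + 10 semitones = C3.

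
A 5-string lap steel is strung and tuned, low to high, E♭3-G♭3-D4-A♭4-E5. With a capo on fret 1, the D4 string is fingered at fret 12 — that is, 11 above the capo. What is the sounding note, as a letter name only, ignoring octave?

D

The capo raises the open D4 by 1 semitone to E♭4; fretting 11 more gives D4 + 1 + 11 = D4 + 12 semitones, landing on D.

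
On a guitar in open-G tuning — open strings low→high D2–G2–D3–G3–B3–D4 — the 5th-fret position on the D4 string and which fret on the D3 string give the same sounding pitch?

Fret 5 on D4 is MIDI 62 + 5 = 67 (G4). On the D3 string (open MIDI 50), that pitch is 67 − 50 = fret 17.

17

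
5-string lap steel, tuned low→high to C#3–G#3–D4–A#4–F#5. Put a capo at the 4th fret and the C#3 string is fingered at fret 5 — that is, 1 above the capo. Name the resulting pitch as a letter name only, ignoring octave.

The capo raises the open C#3 by 4 semitones to F3; fretting 1 more gives C#3 + 4 + 1 = C#3 + 5 semitones, landing on F#.
(Also written Gb.)

F#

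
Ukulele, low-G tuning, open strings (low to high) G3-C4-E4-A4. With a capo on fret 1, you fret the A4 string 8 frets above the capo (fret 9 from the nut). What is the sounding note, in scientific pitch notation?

The capo raises the open A4 by 1 semitone to A#4; fretting 8 more gives A4 + 1 + 8 = A4 + 9 semitones = F#5.

F#5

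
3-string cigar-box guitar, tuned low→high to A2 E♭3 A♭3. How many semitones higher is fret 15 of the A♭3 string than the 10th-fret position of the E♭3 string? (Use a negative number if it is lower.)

A♭3 at fret 15 → B4 (MIDI 71); E♭3 at fret 10 → D♭4 (MIDI 61).
71 − 61 = 10, so the two pitches are 10 semitones apart.

10 semitones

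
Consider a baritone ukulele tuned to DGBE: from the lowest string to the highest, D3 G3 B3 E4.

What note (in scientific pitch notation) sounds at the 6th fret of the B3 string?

F4

B3 is MIDI 59. Adding 6 gives 65, which is F4.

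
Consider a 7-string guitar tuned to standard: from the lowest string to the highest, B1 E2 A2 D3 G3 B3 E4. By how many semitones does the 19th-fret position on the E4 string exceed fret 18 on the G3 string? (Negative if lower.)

E4 at fret 19 → B5 (MIDI 83); G3 at fret 18 → C#5 (MIDI 73).
83 − 73 = 10, so the two pitches are 10 semitones apart.

10 semitones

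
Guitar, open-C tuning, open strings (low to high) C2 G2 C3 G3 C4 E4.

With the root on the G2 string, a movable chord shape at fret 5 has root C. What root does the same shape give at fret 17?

Moving from fret 5 to fret 17 shifts the root by 12 semitones.
C up 12 semitones is C.

C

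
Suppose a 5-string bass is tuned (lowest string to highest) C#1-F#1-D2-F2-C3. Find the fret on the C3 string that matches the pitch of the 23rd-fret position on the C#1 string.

0

C#1 at fret 23 is C#1 + 23 semitones = C3.
The open C3 string is 23 semitones above the open C#1, so the same pitch on the C3 string lies at fret 23 − 23 = 0.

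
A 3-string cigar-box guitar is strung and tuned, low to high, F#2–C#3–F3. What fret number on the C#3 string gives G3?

6

G3 is 6 semitones above the open C#3 (C#–D–D#–E–F–F#–G), so it sits at fret 6.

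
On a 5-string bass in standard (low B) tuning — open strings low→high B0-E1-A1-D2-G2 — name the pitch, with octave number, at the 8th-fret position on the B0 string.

G1

The open B0 string plus 8 semitones: B–C–C#–D–D#–E–F–F#–G.
The walk passes from B into C once, so the octave number goes from 0 to 1.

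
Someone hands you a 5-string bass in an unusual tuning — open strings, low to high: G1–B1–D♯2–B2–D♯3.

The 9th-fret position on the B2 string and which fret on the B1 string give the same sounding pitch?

B2 at fret 9 is B2 + 9 semitones = G♯3.
The open B1 string is 12 semitones below the open B2, so the same pitch on the B1 string lies at fret 9 + 12 = 21.

21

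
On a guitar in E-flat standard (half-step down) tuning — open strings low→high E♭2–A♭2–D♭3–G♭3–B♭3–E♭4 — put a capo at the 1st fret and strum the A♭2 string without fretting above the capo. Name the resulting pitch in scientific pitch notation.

A2

The capo raises the open A♭2 by 1 semitone to A2; fretting 0 more gives A♭2 + 1 + 0 = A♭2 + 1 semitone = A2.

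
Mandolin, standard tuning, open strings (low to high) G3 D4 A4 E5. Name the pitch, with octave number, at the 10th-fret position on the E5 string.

D6

Each fret is one semitone, so E5 + 10 = D6.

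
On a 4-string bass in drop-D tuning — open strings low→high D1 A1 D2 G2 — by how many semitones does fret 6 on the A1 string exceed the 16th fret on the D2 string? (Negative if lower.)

-15 semitones

A1 at fret 6 → D#2 (MIDI 39); D2 at fret 16 → F#3 (MIDI 54).
39 − 54 = -15, so the two pitches are 15 semitones apart.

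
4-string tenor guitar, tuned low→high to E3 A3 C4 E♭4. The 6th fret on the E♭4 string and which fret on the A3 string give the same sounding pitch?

12

Fret 6 on E♭4 is MIDI 63 + 6 = 69 (A4). On the A3 string (open MIDI 57), that pitch is 69 − 57 = fret 12.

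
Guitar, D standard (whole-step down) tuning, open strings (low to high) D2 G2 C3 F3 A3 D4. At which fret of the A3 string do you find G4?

G4 is 10 semitones above the open A3 (A–A#–B–C–…–F–F#–G), so it sits at fret 10.

10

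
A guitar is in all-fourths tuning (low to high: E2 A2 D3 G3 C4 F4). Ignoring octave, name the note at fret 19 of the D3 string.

Each fret is one semitone, so D3 + 19 = A.

A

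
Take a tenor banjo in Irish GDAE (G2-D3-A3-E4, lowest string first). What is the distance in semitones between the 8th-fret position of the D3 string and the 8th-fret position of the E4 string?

D3 at fret 8 → A♯3 (MIDI 58); E4 at fret 8 → C5 (MIDI 72).
58 − 72 = -14, so the two pitches are 14 semitones apart, with C5 the higher.

14 semitones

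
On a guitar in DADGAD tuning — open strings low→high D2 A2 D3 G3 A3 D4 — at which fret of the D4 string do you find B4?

9

B4 is 9 semitones above the open D4 (D–D#–E–F–F#–G–G#–A–A#–B), so it sits at fret 9.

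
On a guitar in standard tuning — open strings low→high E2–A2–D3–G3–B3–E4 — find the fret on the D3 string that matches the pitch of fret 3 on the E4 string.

17

Fret 3 on E4 is MIDI 64 + 3 = 67 (G4). On the D3 string (open MIDI 50), that pitch is 67 − 50 = fret 17.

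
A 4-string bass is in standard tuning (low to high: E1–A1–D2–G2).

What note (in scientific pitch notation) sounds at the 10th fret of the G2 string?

The open G2 string plus 10 semitones: G–G#–A–A#–…–D#–E–F.
The walk passes from B into C once, so the octave number goes from 2 to 3.

F3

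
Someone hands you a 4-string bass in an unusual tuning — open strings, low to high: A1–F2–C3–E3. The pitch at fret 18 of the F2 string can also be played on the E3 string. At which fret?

F2 at fret 18 is F2 + 18 semitones = B3.
The open E3 string is 11 semitones above the open F2, so the same pitch on the E3 string lies at fret 18 − 11 = 7.

7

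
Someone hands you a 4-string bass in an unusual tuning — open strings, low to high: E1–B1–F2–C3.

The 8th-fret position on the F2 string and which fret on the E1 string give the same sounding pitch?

Fret 8 on F2 is MIDI 41 + 8 = 49 (Db3). On the E1 string (open MIDI 28), that pitch is 49 − 28 = fret 21.

21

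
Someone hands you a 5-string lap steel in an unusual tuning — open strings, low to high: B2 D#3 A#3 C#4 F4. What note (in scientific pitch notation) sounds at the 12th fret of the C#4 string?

C#4 is MIDI 61. Adding 12 gives 73, which is C#5.

C#5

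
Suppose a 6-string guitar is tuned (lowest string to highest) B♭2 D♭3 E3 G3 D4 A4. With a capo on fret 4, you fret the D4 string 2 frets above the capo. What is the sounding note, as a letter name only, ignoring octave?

The capo raises the open D4 by 4 semitones to G♭4; fretting 2 more gives D4 + 4 + 2 = D4 + 6 semitones, landing on A♭.
(Also written G♯.)

A♭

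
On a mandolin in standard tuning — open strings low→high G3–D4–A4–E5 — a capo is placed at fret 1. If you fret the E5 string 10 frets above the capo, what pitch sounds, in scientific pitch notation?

D♯6

The capo raises the open E5 by 1 semitone to F5; fretting 10 more gives E5 + 1 + 10 = E5 + 11 semitones = D♯6.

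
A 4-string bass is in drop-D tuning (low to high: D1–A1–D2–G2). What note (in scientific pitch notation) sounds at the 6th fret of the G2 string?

Each fret is one semitone, so G2 + 6 = C#3.
(Equivalently spelled Db3.)

C#3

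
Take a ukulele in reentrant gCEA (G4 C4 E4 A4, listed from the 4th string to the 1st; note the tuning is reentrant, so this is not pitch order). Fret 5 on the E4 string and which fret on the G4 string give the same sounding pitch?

2

E4 at fret 5 is E4 + 5 semitones = A4.
The open G4 string is 3 semitones above the open E4, so the same pitch on the G4 string lies at fret 5 − 3 = 2.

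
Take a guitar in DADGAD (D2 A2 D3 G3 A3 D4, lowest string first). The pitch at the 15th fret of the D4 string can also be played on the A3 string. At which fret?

Fret 15 on D4 is MIDI 62 + 15 = 77 (F5). On the A3 string (open MIDI 57), that pitch is 77 − 57 = fret 20.

20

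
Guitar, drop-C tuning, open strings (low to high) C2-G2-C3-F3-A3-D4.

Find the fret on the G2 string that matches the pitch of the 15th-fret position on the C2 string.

8

Fret 15 on C2 is MIDI 36 + 15 = 51 (D♯3). On the G2 string (open MIDI 43), that pitch is 51 − 43 = fret 8.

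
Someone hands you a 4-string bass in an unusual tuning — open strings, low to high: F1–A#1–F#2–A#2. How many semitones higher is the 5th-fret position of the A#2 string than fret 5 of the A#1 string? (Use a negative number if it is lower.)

12 semitones

A#2 at fret 5 → D#3 (MIDI 51); A#1 at fret 5 → D#2 (MIDI 39).
51 − 39 = 12, so the two pitches are 12 semitones apart.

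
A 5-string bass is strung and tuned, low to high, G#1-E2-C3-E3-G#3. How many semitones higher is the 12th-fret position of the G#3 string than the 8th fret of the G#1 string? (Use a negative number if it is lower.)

G#3 at fret 12 → G#4 (MIDI 68); G#1 at fret 8 → E2 (MIDI 40).
68 − 40 = 28, so the two pitches are 28 semitones apart.

28 semitones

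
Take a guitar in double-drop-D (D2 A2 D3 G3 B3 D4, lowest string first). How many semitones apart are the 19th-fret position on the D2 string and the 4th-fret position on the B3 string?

D2 at fret 19 → A3 (MIDI 57); B3 at fret 4 → D#4 (MIDI 63).
57 − 63 = -6, so the two pitches are 6 semitones apart, with D#4 the higher.

6 semitones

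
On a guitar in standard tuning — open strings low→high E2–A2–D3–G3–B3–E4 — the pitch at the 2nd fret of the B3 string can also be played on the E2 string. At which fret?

21

B3 at fret 2 is B3 + 2 semitones = C#4.
The open E2 string is 19 semitones below the open B3, so the same pitch on the E2 string lies at fret 2 + 19 = 21.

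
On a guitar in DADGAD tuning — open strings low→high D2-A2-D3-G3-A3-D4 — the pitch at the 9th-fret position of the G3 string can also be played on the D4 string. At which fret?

2

Fret 9 on G3 is MIDI 55 + 9 = 64 (E4). On the D4 string (open MIDI 62), that pitch is 64 − 62 = fret 2.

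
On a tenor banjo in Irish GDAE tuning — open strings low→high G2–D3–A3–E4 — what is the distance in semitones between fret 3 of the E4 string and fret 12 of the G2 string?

12 semitones

E4 at fret 3 → G4 (MIDI 67); G2 at fret 12 → G3 (MIDI 55).
67 − 55 = 12, so the two pitches are 12 semitones apart, with G4 the higher.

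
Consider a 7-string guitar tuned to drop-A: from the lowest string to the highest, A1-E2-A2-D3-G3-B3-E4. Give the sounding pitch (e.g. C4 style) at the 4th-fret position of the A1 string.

C#2

A1 is MIDI 33. Adding 4 gives 37, which is C#2.
(Equivalently spelled Db2.)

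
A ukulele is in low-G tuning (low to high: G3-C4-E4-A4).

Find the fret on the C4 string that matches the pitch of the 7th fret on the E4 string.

E4 at fret 7 is E4 + 7 semitones = B4.
The open C4 string is 4 semitones below the open E4, so the same pitch on the C4 string lies at fret 7 + 4 = 11.

11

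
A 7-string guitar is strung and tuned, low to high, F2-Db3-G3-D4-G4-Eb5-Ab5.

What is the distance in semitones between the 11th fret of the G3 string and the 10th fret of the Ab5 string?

G3 at fret 11 → Gb4 (MIDI 66); Ab5 at fret 10 → Gb6 (MIDI 90).
66 − 90 = -24, so the two pitches are 24 semitones apart, with Gb6 the higher.

24 semitones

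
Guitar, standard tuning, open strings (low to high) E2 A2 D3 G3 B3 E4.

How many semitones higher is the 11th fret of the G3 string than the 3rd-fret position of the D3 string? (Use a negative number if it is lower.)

13 semitones

G3 at fret 11 → F#4 (MIDI 66); D3 at fret 3 → F3 (MIDI 53).
66 − 53 = 13, so the two pitches are 13 semitones apart.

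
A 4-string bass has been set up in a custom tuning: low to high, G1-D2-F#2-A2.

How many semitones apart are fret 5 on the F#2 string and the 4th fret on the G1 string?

F#2 at fret 5 → B2 (MIDI 47); G1 at fret 4 → B1 (MIDI 35).
47 − 35 = 12, so the two pitches are 12 semitones apart, with B2 the higher.

12 semitones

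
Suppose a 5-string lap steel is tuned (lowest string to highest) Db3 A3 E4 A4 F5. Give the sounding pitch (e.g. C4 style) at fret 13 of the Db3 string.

D4

The open Db3 string plus 13 semitones: Db–D–Eb–E–…–C–Db–D.
The walk passes from B into C once, so the octave number goes from 3 to 4.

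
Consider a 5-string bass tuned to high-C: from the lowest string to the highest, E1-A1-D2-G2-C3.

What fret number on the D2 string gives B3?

21

B3 is 21 semitones above the open D2 (D–D#–E–F–…–A–A#–B), so it sits at fret 21.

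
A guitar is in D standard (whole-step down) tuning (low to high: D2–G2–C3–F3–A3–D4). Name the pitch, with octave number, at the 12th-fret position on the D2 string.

The open D2 string plus 12 semitones: D–D#–E–F–…–C–C#–D.
The walk passes from B into C once, so the octave number goes from 2 to 3.

D3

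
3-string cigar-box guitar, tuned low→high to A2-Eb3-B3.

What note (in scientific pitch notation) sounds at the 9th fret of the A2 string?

The open A2 string plus 9 semitones: A–Bb–B–C–Db–D–Eb–E–F–Gb.
The walk passes from B into C once, so the octave number goes from 2 to 3.
(Equivalently spelled F#3.)

Gb3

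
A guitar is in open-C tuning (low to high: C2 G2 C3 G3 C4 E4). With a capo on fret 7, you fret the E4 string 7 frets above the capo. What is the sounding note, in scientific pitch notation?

F#5

The capo raises the open E4 by 7 semitones to B4; fretting 7 more gives E4 + 7 + 7 = E4 + 14 semitones = F#5.
(Also written Gb.)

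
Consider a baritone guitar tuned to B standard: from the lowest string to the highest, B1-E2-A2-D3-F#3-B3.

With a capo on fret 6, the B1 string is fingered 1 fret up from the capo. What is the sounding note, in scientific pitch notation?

The capo raises the open B1 by 6 semitones to F2; fretting 1 more gives B1 + 6 + 1 = B1 + 7 semitones = F#2.

F#2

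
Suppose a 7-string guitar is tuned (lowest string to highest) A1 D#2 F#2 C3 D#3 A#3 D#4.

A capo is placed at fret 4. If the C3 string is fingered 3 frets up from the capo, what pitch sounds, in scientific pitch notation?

The capo raises the open C3 by 4 semitones to E3; fretting 3 more gives C3 + 4 + 3 = C3 + 7 semitones = G3.

G3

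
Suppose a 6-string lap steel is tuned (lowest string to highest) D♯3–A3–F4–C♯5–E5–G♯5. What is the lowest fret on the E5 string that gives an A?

From E5, count semitones up the chromatic scale until reaching A: E–F–F#–G–G#–A — 5 steps.

5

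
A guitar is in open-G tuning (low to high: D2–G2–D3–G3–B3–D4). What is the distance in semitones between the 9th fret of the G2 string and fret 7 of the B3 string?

14 semitones

G2 at fret 9 → E3 (MIDI 52); B3 at fret 7 → F#4 (MIDI 66).
52 − 66 = -14, so the two pitches are 14 semitones apart, with F#4 the higher.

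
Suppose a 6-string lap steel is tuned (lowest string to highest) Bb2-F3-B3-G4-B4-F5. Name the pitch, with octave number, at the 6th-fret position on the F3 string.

B3

F3 is MIDI 53. Adding 6 gives 59, which is B3.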